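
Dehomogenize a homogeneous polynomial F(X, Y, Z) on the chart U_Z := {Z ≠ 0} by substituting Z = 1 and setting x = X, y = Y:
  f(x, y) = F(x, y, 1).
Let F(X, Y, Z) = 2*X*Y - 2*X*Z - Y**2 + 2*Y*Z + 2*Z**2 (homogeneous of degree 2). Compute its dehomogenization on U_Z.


f(x, y) = 2*x*y - 2*x - y**2 + 2*y + 2

On U_Z we set Z = 1. Each monomial c·X^i·Y^j·Z^k in F becomes c·x^i·y^j·1^k = c·x^i·y^j.
Substituting Z = 1: F(X, Y, 1) = 2*x*y - 2*x - y**2 + 2*y + 2.
Note: deg(f) ≤ deg(F) = 2; strict inequality happens when F is divisible by Z (lost terms).


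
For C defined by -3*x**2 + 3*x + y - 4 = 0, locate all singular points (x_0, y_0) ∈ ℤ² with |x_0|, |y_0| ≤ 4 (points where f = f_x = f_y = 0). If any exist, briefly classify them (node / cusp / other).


No singular points in the scanned grid; C is smooth there.

Compute partial derivatives:
  f_x = 3 - 6*x.
  f_y = 1.
f_y = 1 is a nonzero constant, so f_y never vanishes: no point (x, y) can satisfy f = f_x = f_y = 0. In particular no (x, y) ∈ {−4, ..., 4}² is singular; the curve is smooth.


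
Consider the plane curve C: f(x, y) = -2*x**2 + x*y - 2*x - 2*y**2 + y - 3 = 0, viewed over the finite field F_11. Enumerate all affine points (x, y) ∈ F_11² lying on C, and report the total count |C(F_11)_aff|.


Affine F_11-points: {(1, 2), (1, 10), (3, 3), (3, 10), (4, 4), (5, 6), (5, 8), (8, 4), (8, 6), (9, 8), (10, 2), (10, 9)}; count = 12.

For each of the 121 pairs (x, y) ∈ F_11², evaluate f(x, y) mod 11. Record the zeros.
  x = 0: [0↦8, 1↦7, 2↦2, 3↦4, 4↦2, 5↦7, 6↦8, 7↦5, 8↦9, 9↦9, 10↦5]  zeros at y ∈ ∅
  x = 1: [0↦4, 1↦4, 2↦0, 3↦3, 4↦2, 5↦8, 6↦10, 7↦8, 8↦2, 9↦3, 10↦0]  zeros at y ∈ {2, 10}
  x = 2: [0↦7, 1↦8, 2↦5, 3↦9, 4↦9, 5↦5, 6↦8, 7↦7, 8↦2, 9↦4, 10↦2]  zeros at y ∈ ∅
  x = 3: [0↦6, 1↦8, 2↦6, 3↦0, 4↦1, 5↦9, 6↦2, 7↦2, 8↦9, 9↦1, 10↦0]  zeros at y ∈ {3, 10}
  x = 4: [0↦1, 1↦4, 2↦3, 3↦9, 4↦0, 5↦9, 6↦3, 7↦4, 8↦1, 9↦5, 10↦5]  zeros at y ∈ {4}
  x = 5: [0↦3, 1↦7, 2↦7, 3↦3, 4↦6, 5↦5, 6↦0, 7↦2, 8↦0, 9↦5, 10↦6]  zeros at y ∈ {6, 8}
  x = 6: [0↦1, 1↦6, 2↦7, 3↦4, 4↦8, 5↦8, 6↦4, 7↦7, 8↦6, 9↦1, 10↦3]  zeros at y ∈ ∅
  x = 7: [0↦6, 1↦1, 2↦3, 3↦1, 4↦6, 5↦7, 6↦4, 7↦8, 8↦8, 9↦4, 10↦7]  zeros at y ∈ ∅
  x = 8: [0↦7, 1↦3, 2↦6, 3↦5, 4↦0, 5↦2, 6↦0, 7↦5, 8↦6, 9↦3, 10↦7]  zeros at y ∈ {4, 6}
  x = 9: [0↦4, 1↦1, 2↦5, 3↦5, 4↦1, 5↦4, 6↦3, 7↦9, 8↦0, 9↦9, 10↦3]  zeros at y ∈ {8}
  x = 10: [0↦8, 1↦6, 2↦0, 3↦1, 4↦9, 5↦2, 6↦2, 7↦9, 8↦1, 9↦0, 10↦6]  zeros at y ∈ {2, 9}
Collecting zeros: affine points = {(1, 2), (1, 10), (3, 3), (3, 10), (4, 4), (5, 6), (5, 8), (8, 4), (8, 6), (9, 8), (10, 2), (10, 9)}.
Total count |C(F_11)_aff| = 12.


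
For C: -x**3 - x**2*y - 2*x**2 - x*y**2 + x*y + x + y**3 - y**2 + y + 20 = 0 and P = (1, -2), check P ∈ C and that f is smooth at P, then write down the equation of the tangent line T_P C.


Tangent line at P: -8*x + 21*y + 50 = 0.

Step 1: f(1, -2) = 0, so P lies on C.
Step 2: partial derivatives
  f_x(x, y) = -3*x**2 - 2*x*y - 4*x - y**2 + y + 1, f_y(x, y) = -x**2 - 2*x*y + x + 3*y**2 - 2*y + 1.
  f_x(P) = -8, f_y(P) = 21 (gradient nonzero, so P is smooth).
Step 3: tangent line at P: -8·(x − 1) + 21·(y − -2) = 0.
Expanding: -8*x + 21*y + 50 = 0.


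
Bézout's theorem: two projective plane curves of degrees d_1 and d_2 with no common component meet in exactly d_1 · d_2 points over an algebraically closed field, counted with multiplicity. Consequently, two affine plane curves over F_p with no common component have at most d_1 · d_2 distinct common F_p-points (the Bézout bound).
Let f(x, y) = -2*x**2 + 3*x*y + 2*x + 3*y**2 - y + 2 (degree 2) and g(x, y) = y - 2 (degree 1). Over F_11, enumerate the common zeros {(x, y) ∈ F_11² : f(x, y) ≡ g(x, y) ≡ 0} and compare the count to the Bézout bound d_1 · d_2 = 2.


Common zeros: ∅; count = 0; Bézout bound = 2.

deg(f) = 2, deg(g) = 1, so Bézout bound = 2.
Scan x ∈ F_11. For each x, list the y ∈ F_11 with f(x, y) ≡ 0 and those with g(x, y) ≡ 0 (mod 11); the common zeros in that column are the intersection.
  x = 0: f ≡ 0 at y ∈ ∅; g ≡ 0 at y ∈ {2}; common: ∅.
  x = 1: f ≡ 0 at y ∈ ∅; g ≡ 0 at y ∈ {2}; common: ∅.
  x = 2: f ≡ 0 at y ∈ {4, 9}; g ≡ 0 at y ∈ {2}; common: ∅.
  x = 3: f ≡ 0 at y ∈ ∅; g ≡ 0 at y ∈ {2}; common: ∅.
  x = 4: f ≡ 0 at y ∈ {0}; g ≡ 0 at y ∈ {2}; common: ∅.
  x = 5: f ≡ 0 at y ∈ {4, 6}; g ≡ 0 at y ∈ {2}; common: ∅.
  x = 6: f ≡ 0 at y ∈ ∅; g ≡ 0 at y ∈ {2}; common: ∅.
  x = 7: f ≡ 0 at y ∈ {9, 10}; g ≡ 0 at y ∈ {2}; common: ∅.
  x = 8: f ≡ 0 at y ∈ {0, 7}; g ≡ 0 at y ∈ {2}; common: ∅.
  x = 9: f ≡ 0 at y ∈ {7, 10}; g ≡ 0 at y ∈ {2}; common: ∅.
  x = 10: f ≡ 0 at y ∈ ∅; g ≡ 0 at y ∈ {2}; common: ∅.
Collecting: common zeros = ∅, so the count is 0.
Comparison with the Bézout bound: 0 ≤ 2 = deg(f)·deg(g), as expected for curves with no common component (the affine F_11-count falls short of the bound because intersections may lie at infinity, over extension fields, or carry multiplicity).


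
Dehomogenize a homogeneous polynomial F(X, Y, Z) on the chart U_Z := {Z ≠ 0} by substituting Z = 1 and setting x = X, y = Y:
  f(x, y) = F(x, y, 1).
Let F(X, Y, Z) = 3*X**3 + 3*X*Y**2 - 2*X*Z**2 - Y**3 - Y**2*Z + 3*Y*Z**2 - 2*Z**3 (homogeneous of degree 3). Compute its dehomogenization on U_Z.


f(x, y) = 3*x**3 + 3*x*y**2 - 2*x - y**3 - y**2 + 3*y - 2

On U_Z we set Z = 1. Each monomial c·X^i·Y^j·Z^k in F becomes c·x^i·y^j·1^k = c·x^i·y^j.
Substituting Z = 1: F(X, Y, 1) = 3*x**3 + 3*x*y**2 - 2*x - y**3 - y**2 + 3*y - 2.
Note: deg(f) ≤ deg(F) = 3; strict inequality happens when F is divisible by Z (lost terms).


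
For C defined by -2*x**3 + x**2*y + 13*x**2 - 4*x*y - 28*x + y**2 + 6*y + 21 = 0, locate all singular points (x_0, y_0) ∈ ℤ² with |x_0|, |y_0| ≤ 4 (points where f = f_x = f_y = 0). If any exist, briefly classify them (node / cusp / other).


Singular points: {(2, -1)}; classification: cusp.

Compute partial derivatives:
  f_x = -6*x**2 + 2*x*y + 26*x - 4*y - 28.
  f_y = x**2 - 4*x + 2*y + 6.
Scan x_0 ∈ {−4, ..., 4}. For each x_0, f_y(x_0, y) is a polynomial in y; find its integer roots y ∈ {−4, ..., 4}, then test f_x and f at those candidates.
  x = -4: f_y(-4, y) = 2*y + 38; no integer root y with |y| ≤ 4.
  x = -3: f_y(-3, y) = 2*y + 27; no integer root y with |y| ≤ 4.
  x = -2: f_y(-2, y) = 2*y + 18; no integer root y with |y| ≤ 4.
  x = -1: f_y(-1, y) = 2*y + 11; no integer root y with |y| ≤ 4.
  x = 0: f_y(0, y) = 2*y + 6; vanishes at y ∈ {-3}. (0, -3): f_x = -16 ≠ 0.
  x = 1: f_y(1, y) = 2*y + 3; no integer root y with |y| ≤ 4.
  x = 2: f_y(2, y) = 2*y + 2; vanishes at y ∈ {-1}. (2, -1): f_x = 0, f = 0 — SINGULAR.
  x = 3: f_y(3, y) = 2*y + 3; no integer root y with |y| ≤ 4.
  x = 4: f_y(4, y) = 2*y + 6; vanishes at y ∈ {-3}. (4, -3): f_x = -32 ≠ 0.
Only singular point on the grid: (2, -1).
Classify: substitute x = 2 + u, y = -1 + v and expand: f = -2*u**3 + u**2*v + v**2.
No constant or linear terms (consistent with a singular point). Quadratic part: v**2. Cubic part: -2*u**3 + u**2*v.
The quadratic part v**2 is a perfect square, so there is a single (double) tangent line v = 0, i.e. y = -1. Restricting the cubic part to that line (v = 0) leaves -2*u**3 ≠ 0, so f is not divisible by v and the branch is v² ≈ 2*u**3 to lowest order — this is a cusp.
Classification: cusp.


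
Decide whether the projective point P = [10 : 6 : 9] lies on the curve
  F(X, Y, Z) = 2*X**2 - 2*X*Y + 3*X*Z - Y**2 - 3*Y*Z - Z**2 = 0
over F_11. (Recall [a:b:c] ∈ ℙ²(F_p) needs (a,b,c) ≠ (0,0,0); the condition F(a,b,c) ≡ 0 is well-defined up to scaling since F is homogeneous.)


F(10,6,9) ≡ 5 (mod 11); P is NOT on the curve.

Evaluate F(10, 6, 9) term-by-term (mod 11).
  2*X**2 ↦ 2·100·1·1 = 200
  -2*X*Y ↦ -2·10·6·1 = -120
  3*X*Z ↦ 3·10·1·9 = 270
  -Y**2 ↦ -1·1·36·1 = -36
  -3*Y*Z ↦ -3·1·6·9 = -162
  -Z**2 ↦ -1·1·1·81 = -81
Sum: F(10, 6, 9) = (200) + (-120) + (270) + (-36) + (-162) + (-81) = 71.
Reducing mod 11: 71 ≡ 5 (mod 11).
Since F(a, b, c) ≡ 5 ≠ 0 (mod 11), P does NOT lie on the curve.


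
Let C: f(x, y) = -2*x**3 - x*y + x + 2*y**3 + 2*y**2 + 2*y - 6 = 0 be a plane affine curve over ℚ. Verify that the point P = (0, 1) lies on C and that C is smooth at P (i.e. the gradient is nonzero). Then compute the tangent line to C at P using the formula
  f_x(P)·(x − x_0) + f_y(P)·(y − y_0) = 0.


Tangent line at P: 12*y - 12 = 0.

Step 1: f(0, 1) = 0, so P lies on C.
Step 2: partial derivatives
  f_x(x, y) = -6*x**2 - y + 1, f_y(x, y) = -x + 6*y**2 + 4*y + 2.
  f_x(P) = 0, f_y(P) = 12 (gradient nonzero, so P is smooth).
Step 3: tangent line at P: 0·(x − 0) + 12·(y − 1) = 0.
Expanding: 12*y - 12 = 0.


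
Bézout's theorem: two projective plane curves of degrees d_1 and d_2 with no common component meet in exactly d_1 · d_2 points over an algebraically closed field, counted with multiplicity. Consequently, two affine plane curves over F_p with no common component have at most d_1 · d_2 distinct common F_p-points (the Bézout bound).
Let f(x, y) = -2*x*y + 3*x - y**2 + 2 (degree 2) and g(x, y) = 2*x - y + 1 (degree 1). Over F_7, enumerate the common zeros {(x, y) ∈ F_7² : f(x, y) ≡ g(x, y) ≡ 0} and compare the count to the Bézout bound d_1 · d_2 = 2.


Common zeros: ∅; count = 0; Bézout bound = 2.

deg(f) = 2, deg(g) = 1, so Bézout bound = 2.
Scan x ∈ F_7. For each x, list the y ∈ F_7 with f(x, y) ≡ 0 and those with g(x, y) ≡ 0 (mod 7); the common zeros in that column are the intersection.
  x = 0: f ≡ 0 at y ∈ {3, 4}; g ≡ 0 at y ∈ {1}; common: ∅.
  x = 1: f ≡ 0 at y ∈ ∅; g ≡ 0 at y ∈ {3}; common: ∅.
  x = 2: f ≡ 0 at y ∈ ∅; g ≡ 0 at y ∈ {5}; common: ∅.
  x = 3: f ≡ 0 at y ∈ ∅; g ≡ 0 at y ∈ {0}; common: ∅.
  x = 4: f ≡ 0 at y ∈ {0, 6}; g ≡ 0 at y ∈ {2}; common: ∅.
  x = 5: f ≡ 0 at y ∈ {2}; g ≡ 0 at y ∈ {4}; common: ∅.
  x = 6: f ≡ 0 at y ∈ {1}; g ≡ 0 at y ∈ {6}; common: ∅.
Collecting: common zeros = ∅, so the count is 0.
Comparison with the Bézout bound: 0 ≤ 2 = deg(f)·deg(g), as expected for curves with no common component (the affine F_7-count falls short of the bound because intersections may lie at infinity, over extension fields, or carry multiplicity).


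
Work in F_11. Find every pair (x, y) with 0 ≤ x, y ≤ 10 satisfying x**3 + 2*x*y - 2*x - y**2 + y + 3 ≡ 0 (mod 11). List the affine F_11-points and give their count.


Affine F_11-points: {(2, 1), (2, 4), (4, 3), (4, 6), (9, 2), (9, 6)}; count = 6.

For each of the 121 pairs (x, y) ∈ F_11², evaluate f(x, y) mod 11. Record the zeros.
  x = 0: [0↦3, 1↦3, 2↦1, 3↦8, 4↦2, 5↦5, 6↦6, 7↦5, 8↦2, 9↦8, 10↦1]  zeros at y ∈ ∅
  x = 1: [0↦2, 1↦4, 2↦4, 3↦2, 4↦9, 5↦3, 6↦6, 7↦7, 8↦6, 9↦3, 10↦9]  zeros at y ∈ ∅
  x = 2: [0↦7, 1↦0, 2↦2, 3↦2, 4↦0, 5↦7, 6↦1, 7↦4, 8↦5, 9↦4, 10↦1]  zeros at y ∈ {1, 4}
  x = 3: [0↦2, 1↦8, 2↦1, 3↦3, 4↦3, 5↦1, 6↦8, 7↦2, 8↦5, 9↦6, 10↦5]  zeros at y ∈ ∅
  x = 4: [0↦4, 1↦1, 2↦7, 3↦0, 4↦2, 5↦2, 6↦0, 7↦7, 8↦1, 9↦4, 10↦5]  zeros at y ∈ {3, 6}
  x = 5: [0↦8, 1↦7, 2↦4, 3↦10, 4↦3, 5↦5, 6↦5, 7↦3, 8↦10, 9↦4, 10↦7]  zeros at y ∈ ∅
  x = 6: [0↦9, 1↦10, 2↦9, 3↦6, 4↦1, 5↦5, 6↦7, 7↦7, 8↦5, 9↦1, 10↦6]  zeros at y ∈ ∅
  x = 7: [0↦2, 1↦5, 2↦6, 3↦5, 4↦2, 5↦8, 6↦1, 7↦3, 8↦3, 9↦1, 10↦8]  zeros at y ∈ ∅
  x = 8: [0↦4, 1↦9, 2↦1, 3↦2, 4↦1, 5↦9, 6↦4, 7↦8, 8↦10, 9↦10, 10↦8]  zeros at y ∈ ∅
  x = 9: [0↦10, 1↦6, 2↦0, 3↦3, 4↦4, 5↦3, 6↦0, 7↦6, 8↦10, 9↦1, 10↦1]  zeros at y ∈ {2, 6}
  x = 10: [0↦4, 1↦2, 2↦9, 3↦3, 4↦6, 5↦7, 6↦6, 7↦3, 8↦9, 9↦2, 10↦4]  zeros at y ∈ ∅
Collecting zeros: affine points = {(2, 1), (2, 4), (4, 3), (4, 6), (9, 2), (9, 6)}.
Total count |C(F_11)_aff| = 6.


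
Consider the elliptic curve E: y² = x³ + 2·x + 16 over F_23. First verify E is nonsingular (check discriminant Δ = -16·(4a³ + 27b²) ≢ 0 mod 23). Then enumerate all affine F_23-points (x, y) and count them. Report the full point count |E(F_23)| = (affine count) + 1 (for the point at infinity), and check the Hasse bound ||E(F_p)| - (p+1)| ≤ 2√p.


Affine points = {(0, 4), (0, 19), (3, 7), (3, 16), (5, 6), (5, 17), (9, 2), (9, 21), (10, 1), (10, 22), (11, 9), (11, 14), (13, 10), (13, 13), (16, 2), (16, 21), (17, 8), (17, 15), (19, 6), (19, 17), (20, 11), (20, 12), (21, 2), (21, 21), (22, 6), (22, 17)}; affine count = 26; |E(F_23)| = 27.

Discriminant check: Δ ∝ 4a³ + 27b² = 4·2³ + 27·16² = 4·8 + 27·256 ≡ 21 (mod 23). Nonzero ⇒ E is nonsingular.
For each x ∈ F_23, compute rhs = x³ + 2·x + 16 mod 23, then count y ∈ F_23 with y² ≡ rhs.
  x = 0: rhs = 16, matching y values: 4, 19 (2 points).
  x = 1: rhs = 19, matching y values: none (0 points).
  x = 2: rhs = 5, matching y values: none (0 points).
  x = 3: rhs = 3, matching y values: 7, 16 (2 points).
  x = 4: rhs = 19, matching y values: none (0 points).
  x = 5: rhs = 13, matching y values: 6, 17 (2 points).
  x = 6: rhs = 14, matching y values: none (0 points).
  x = 7: rhs = 5, matching y values: none (0 points).
  x = 8: rhs = 15, matching y values: none (0 points).
  x = 9: rhs = 4, matching y values: 2, 21 (2 points).
  x = 10: rhs = 1, matching y values: 1, 22 (2 points).
  x = 11: rhs = 12, matching y values: 9, 14 (2 points).
  x = 12: rhs = 20, matching y values: none (0 points).
  x = 13: rhs = 8, matching y values: 10, 13 (2 points).
  x = 14: rhs = 5, matching y values: none (0 points).
  x = 15: rhs = 17, matching y values: none (0 points).
  x = 16: rhs = 4, matching y values: 2, 21 (2 points).
  x = 17: rhs = 18, matching y values: 8, 15 (2 points).
  x = 18: rhs = 19, matching y values: none (0 points).
  x = 19: rhs = 13, matching y values: 6, 17 (2 points).
  x = 20: rhs = 6, matching y values: 11, 12 (2 points).
  x = 21: rhs = 4, matching y values: 2, 21 (2 points).
  x = 22: rhs = 13, matching y values: 6, 17 (2 points).
Total affine count: 26.
Full point count |E(F_23)| = 26 + 1 = 27.
Hasse bound: |27 − (23+1)| = |3| = 3 ≤ 2√23 ≈ 9.5917 ✓.


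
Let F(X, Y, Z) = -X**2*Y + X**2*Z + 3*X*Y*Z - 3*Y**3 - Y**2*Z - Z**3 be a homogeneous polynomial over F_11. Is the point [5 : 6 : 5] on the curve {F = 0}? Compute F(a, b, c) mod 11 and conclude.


F(5,6,5) ≡ 0 (mod 11); P is on the curve.

Evaluate F(5, 6, 5) term-by-term (mod 11).
  -X**2*Y ↦ -1·25·6·1 = -150
  X**2*Z ↦ 1·25·1·5 = 125
  3*X*Y*Z ↦ 3·5·6·5 = 450
  -3*Y**3 ↦ -3·1·216·1 = -648
  -Y**2*Z ↦ -1·1·36·5 = -180
  -Z**3 ↦ -1·1·1·125 = -125
Sum: F(5, 6, 5) = (-150) + (125) + (450) + (-648) + (-180) + (-125) = -528.
Reducing mod 11: -528 ≡ 0 (mod 11).
Since F(a, b, c) ≡ 0 (mod 11), P lies on the curve.


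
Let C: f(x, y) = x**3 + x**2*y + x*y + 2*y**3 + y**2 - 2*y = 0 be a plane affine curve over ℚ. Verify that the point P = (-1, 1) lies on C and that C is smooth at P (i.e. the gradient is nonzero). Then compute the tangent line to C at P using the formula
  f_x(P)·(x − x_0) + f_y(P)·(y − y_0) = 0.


Tangent line at P: 2*x + 6*y - 4 = 0.

Step 1: f(-1, 1) = 0, so P lies on C.
Step 2: partial derivatives
  f_x(x, y) = 3*x**2 + 2*x*y + y, f_y(x, y) = x**2 + x + 6*y**2 + 2*y - 2.
  f_x(P) = 2, f_y(P) = 6 (gradient nonzero, so P is smooth).
Step 3: tangent line at P: 2·(x − -1) + 6·(y − 1) = 0.
Expanding: 2*x + 6*y - 4 = 0.


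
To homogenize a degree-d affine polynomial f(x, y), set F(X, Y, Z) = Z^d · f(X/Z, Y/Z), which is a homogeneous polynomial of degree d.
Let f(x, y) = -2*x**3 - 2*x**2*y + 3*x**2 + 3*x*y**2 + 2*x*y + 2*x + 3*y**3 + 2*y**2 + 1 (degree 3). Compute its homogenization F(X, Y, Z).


F(X, Y, Z) = -2*X**3 - 2*X**2*Y + 3*X**2*Z + 3*X*Y**2 + 2*X*Y*Z + 2*X*Z**2 + 3*Y**3 + 2*Y**2*Z + Z**3

deg(f) = 3.
Substitute x = X/Z, y = Y/Z into f, then multiply by Z^3.
  monomial -2·x^3·y^0 ↦ -2·X^3·Y^0·Z^0.
  monomial -2·x^2·y^1 ↦ -2·X^2·Y^1·Z^0.
  monomial 3·x^2·y^0 ↦ 3·X^2·Y^0·Z^1.
  monomial 3·x^1·y^2 ↦ 3·X^1·Y^2·Z^0.
  monomial 2·x^1·y^1 ↦ 2·X^1·Y^1·Z^1.
  monomial 2·x^1·y^0 ↦ 2·X^1·Y^0·Z^2.
  monomial 3·x^0·y^3 ↦ 3·X^0·Y^3·Z^0.
  monomial 2·x^0·y^2 ↦ 2·X^0·Y^2·Z^1.
  monomial 1·x^0·y^0 ↦ 1·X^0·Y^0·Z^3.
Collecting: F(X, Y, Z) = -2*X**3 - 2*X**2*Y + 3*X**2*Z + 3*X*Y**2 + 2*X*Y*Z + 2*X*Z**2 + 3*Y**3 + 2*Y**2*Z + Z**3.


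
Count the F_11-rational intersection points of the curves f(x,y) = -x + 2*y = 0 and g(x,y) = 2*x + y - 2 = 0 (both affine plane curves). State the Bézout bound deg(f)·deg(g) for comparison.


Common zeros: {(3, 7)}; count = 1; Bézout bound = 1.

deg(f) = 1, deg(g) = 1, so Bézout bound = 1.
Scan x ∈ F_11. For each x, list the y ∈ F_11 with f(x, y) ≡ 0 and those with g(x, y) ≡ 0 (mod 11); the common zeros in that column are the intersection.
  x = 0: f ≡ 0 at y ∈ {0}; g ≡ 0 at y ∈ {2}; common: ∅.
  x = 1: f ≡ 0 at y ∈ {6}; g ≡ 0 at y ∈ {0}; common: ∅.
  x = 2: f ≡ 0 at y ∈ {1}; g ≡ 0 at y ∈ {9}; common: ∅.
  x = 3: f ≡ 0 at y ∈ {7}; g ≡ 0 at y ∈ {7}; common: {7}.
  x = 4: f ≡ 0 at y ∈ {2}; g ≡ 0 at y ∈ {5}; common: ∅.
  x = 5: f ≡ 0 at y ∈ {8}; g ≡ 0 at y ∈ {3}; common: ∅.
  x = 6: f ≡ 0 at y ∈ {3}; g ≡ 0 at y ∈ {1}; common: ∅.
  x = 7: f ≡ 0 at y ∈ {9}; g ≡ 0 at y ∈ {10}; common: ∅.
  x = 8: f ≡ 0 at y ∈ {4}; g ≡ 0 at y ∈ {8}; common: ∅.
  x = 9: f ≡ 0 at y ∈ {10}; g ≡ 0 at y ∈ {6}; common: ∅.
  x = 10: f ≡ 0 at y ∈ {5}; g ≡ 0 at y ∈ {4}; common: ∅.
Collecting: common zeros = {(3, 7)}, so the count is 1.
Comparison with the Bézout bound: 1 ≤ 1 = deg(f)·deg(g), as expected for curves with no common component (the bound is attained).


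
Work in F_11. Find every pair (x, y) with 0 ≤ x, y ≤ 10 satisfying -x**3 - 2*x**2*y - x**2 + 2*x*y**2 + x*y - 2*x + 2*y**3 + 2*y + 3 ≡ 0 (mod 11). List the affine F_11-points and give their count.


Affine F_11-points: {(1, 9), (2, 1), (2, 2), (2, 6), (3, 1), (3, 8), (3, 10), (4, 8), (5, 2), (6, 10), (7, 4), (8, 7), (9, 0), (9, 5), (9, 8), (10, 2)}; count = 16.

For each of the 121 pairs (x, y) ∈ F_11², evaluate f(x, y) mod 11. Record the zeros.
  x = 0: [0↦3, 1↦7, 2↦1, 3↦8, 4↦7, 5↦10, 6↦7, 7↦10, 8↦9, 9↦5, 10↦10]  zeros at y ∈ ∅
  x = 1: [0↦10, 1↦4, 2↦3, 3↦8, 4↦9, 5↦7, 6↦3, 7↦9, 8↦4, 9↦0, 10↦9]  zeros at y ∈ {9}
  x = 2: [0↦9, 1↦0, 2↦0, 3↦10, 4↦9, 5↦9, 6↦0, 7↦5, 8↦3, 9↦6, 10↦4]  zeros at y ∈ {1, 2, 6}
  x = 3: [0↦5, 1↦0, 2↦8, 3↦8, 4↦1, 5↦10, 6↦3, 7↦3, 8↦0, 9↦6, 10↦0]  zeros at y ∈ {1, 8, 10}
  x = 4: [0↦3, 1↦9, 2↦10, 3↦7, 4↦1, 5↦4, 6↦6, 7↦8, 8↦0, 9↦5, 10↦2]  zeros at y ∈ {8}
  x = 5: [0↦8, 1↦10, 2↦0, 3↦1, 4↦3, 5↦7, 6↦3, 7↦3, 8↦8, 9↦8, 10↦4]  zeros at y ∈ {2}
  x = 6: [0↦3, 1↦8, 2↦5, 3↦6, 4↦1, 5↦2, 6↦10, 7↦4, 8↦7, 9↦9, 10↦0]  zeros at y ∈ {10}
  x = 7: [0↦4, 1↦8, 2↦8, 3↦5, 4↦0, 5↦5, 6↦10, 7↦5, 8↦2, 9↦2, 10↦6]  zeros at y ∈ {4}
  x = 8: [0↦5, 1↦4, 2↦3, 3↦3, 4↦5, 5↦10, 6↦8, 7↦0, 8↦9, 9↦3, 10↦5]  zeros at y ∈ {7}
  x = 9: [0↦0, 1↦1, 2↦6, 3↦5, 4↦10, 5↦0, 6↦9, 7↦5, 8↦0, 9↦6, 10↦2]  zeros at y ∈ {0, 5, 8}
  x = 10: [0↦5, 1↦4, 2↦0, 3↦5, 4↦9, 5↦2, 6↦7, 7↦3, 8↦2, 9↦5, 10↦2]  zeros at y ∈ {2}
Collecting zeros: affine points = {(1, 9), (2, 1), (2, 2), (2, 6), (3, 1), (3, 8), (3, 10), (4, 8), (5, 2), (6, 10), (7, 4), (8, 7), (9, 0), (9, 5), (9, 8), (10, 2)}.
Total count |C(F_11)_aff| = 16.


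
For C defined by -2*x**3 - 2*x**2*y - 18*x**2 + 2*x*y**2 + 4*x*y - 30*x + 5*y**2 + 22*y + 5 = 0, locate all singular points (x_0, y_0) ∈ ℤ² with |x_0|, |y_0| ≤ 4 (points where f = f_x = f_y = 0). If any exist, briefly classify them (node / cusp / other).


Singular points: {(-2, -3)}; classification: cusp.

Compute partial derivatives:
  f_x = -6*x**2 - 4*x*y - 36*x + 2*y**2 + 4*y - 30.
  f_y = -2*x**2 + 4*x*y + 4*x + 10*y + 22.
Scan x_0 ∈ {−4, ..., 4}. For each x_0, f_y(x_0, y) is a polynomial in y; find its integer roots y ∈ {−4, ..., 4}, then test f_x and f at those candidates.
  x = -4: f_y(-4, y) = -6*y - 26; no integer root y with |y| ≤ 4.
  x = -3: f_y(-3, y) = -2*y - 8; vanishes at y ∈ {-4}. (-3, -4): f_x = -8 ≠ 0.
  x = -2: f_y(-2, y) = 2*y + 6; vanishes at y ∈ {-3}. (-2, -3): f_x = 0, f = 0 — SINGULAR.
  x = -1: f_y(-1, y) = 6*y + 16; no integer root y with |y| ≤ 4.
  x = 0: f_y(0, y) = 10*y + 22; no integer root y with |y| ≤ 4.
  x = 1: f_y(1, y) = 14*y + 24; no integer root y with |y| ≤ 4.
  x = 2: f_y(2, y) = 18*y + 22; no integer root y with |y| ≤ 4.
  x = 3: f_y(3, y) = 22*y + 16; no integer root y with |y| ≤ 4.
  x = 4: f_y(4, y) = 26*y + 6; no integer root y with |y| ≤ 4.
Only singular point on the grid: (-2, -3).
Classify: substitute x = -2 + u, y = -3 + v and expand: f = -2*u**3 - 2*u**2*v + 2*u*v**2 + v**2.
No constant or linear terms (consistent with a singular point). Quadratic part: v**2. Cubic part: -2*u**3 - 2*u**2*v + 2*u*v**2.
The quadratic part v**2 is a perfect square, so there is a single (double) tangent line v = 0, i.e. y = -3. Restricting the cubic part to that line (v = 0) leaves -2*u**3 ≠ 0, so f is not divisible by v and the branch is v² ≈ 2*u**3 to lowest order — this is a cusp.
Classification: cusp.


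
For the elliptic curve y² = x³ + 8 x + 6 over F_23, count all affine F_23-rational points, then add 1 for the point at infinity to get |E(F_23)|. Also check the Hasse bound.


Affine points = {(0, 11), (0, 12), (9, 5), (9, 18), (12, 6), (12, 17), (17, 8), (17, 15), (18, 5), (18, 18), (19, 5), (19, 18), (20, 1), (20, 22)}; affine count = 14; |E(F_23)| = 15.

Discriminant check: Δ ∝ 4a³ + 27b² = 4·8³ + 27·6² = 4·512 + 27·36 ≡ 7 (mod 23). Nonzero ⇒ E is nonsingular.
For each x ∈ F_23, compute rhs = x³ + 8·x + 6 mod 23, then count y ∈ F_23 with y² ≡ rhs.
  x = 0: rhs = 6, matching y values: 11, 12 (2 points).
  x = 1: rhs = 15, matching y values: none (0 points).
  x = 2: rhs = 7, matching y values: none (0 points).
  x = 3: rhs = 11, matching y values: none (0 points).
  x = 4: rhs = 10, matching y values: none (0 points).
  x = 5: rhs = 10, matching y values: none (0 points).
  x = 6: rhs = 17, matching y values: none (0 points).
  x = 7: rhs = 14, matching y values: none (0 points).
  x = 8: rhs = 7, matching y values: none (0 points).
  x = 9: rhs = 2, matching y values: 5, 18 (2 points).
  x = 10: rhs = 5, matching y values: none (0 points).
  x = 11: rhs = 22, matching y values: none (0 points).
  x = 12: rhs = 13, matching y values: 6, 17 (2 points).
  x = 13: rhs = 7, matching y values: none (0 points).
  x = 14: rhs = 10, matching y values: none (0 points).
  x = 15: rhs = 5, matching y values: none (0 points).
  x = 16: rhs = 21, matching y values: none (0 points).
  x = 17: rhs = 18, matching y values: 8, 15 (2 points).
  x = 18: rhs = 2, matching y values: 5, 18 (2 points).
  x = 19: rhs = 2, matching y values: 5, 18 (2 points).
  x = 20: rhs = 1, matching y values: 1, 22 (2 points).
  x = 21: rhs = 5, matching y values: none (0 points).
  x = 22: rhs = 20, matching y values: none (0 points).
Total affine count: 14.
Full point count |E(F_23)| = 14 + 1 = 15.
Hasse bound: |15 − (23+1)| = |-9| = 9 ≤ 2√23 ≈ 9.5917 ✓.


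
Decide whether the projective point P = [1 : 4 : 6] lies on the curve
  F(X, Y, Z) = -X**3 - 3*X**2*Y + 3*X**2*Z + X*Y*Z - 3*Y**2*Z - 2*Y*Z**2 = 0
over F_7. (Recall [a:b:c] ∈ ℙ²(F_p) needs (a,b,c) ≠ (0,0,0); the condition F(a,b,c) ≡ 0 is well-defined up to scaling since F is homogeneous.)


F(1,4,6) ≡ 6 (mod 7); P is NOT on the curve.

Evaluate F(1, 4, 6) term-by-term (mod 7).
  -X**3 ↦ -1·1·1·1 = -1
  -3*X**2*Y ↦ -3·1·4·1 = -12
  3*X**2*Z ↦ 3·1·1·6 = 18
  X*Y*Z ↦ 1·1·4·6 = 24
  -3*Y**2*Z ↦ -3·1·16·6 = -288
  -2*Y*Z**2 ↦ -2·1·4·36 = -288
Sum: F(1, 4, 6) = (-1) + (-12) + (18) + (24) + (-288) + (-288) = -547.
Reducing mod 7: -547 ≡ 6 (mod 7).
Since F(a, b, c) ≡ 6 ≠ 0 (mod 7), P does NOT lie on the curve.


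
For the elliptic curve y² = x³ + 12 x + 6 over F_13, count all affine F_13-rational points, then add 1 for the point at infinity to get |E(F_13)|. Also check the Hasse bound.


Affine points = {(2, 5), (2, 8), (3, 2), (3, 11), (4, 1), (4, 12), (5, 3), (5, 10), (7, 2), (7, 11), (8, 4), (8, 9), (11, 0)}; affine count = 13; |E(F_13)| = 14.

Discriminant check: Δ ∝ 4a³ + 27b² = 4·12³ + 27·6² = 4·1728 + 27·36 ≡ 6 (mod 13). Nonzero ⇒ E is nonsingular.
For each x ∈ F_13, compute rhs = x³ + 12·x + 6 mod 13, then count y ∈ F_13 with y² ≡ rhs.
  x = 0: rhs = 6, matching y values: none (0 points).
  x = 1: rhs = 6, matching y values: none (0 points).
  x = 2: rhs = 12, matching y values: 5, 8 (2 points).
  x = 3: rhs = 4, matching y values: 2, 11 (2 points).
  x = 4: rhs = 1, matching y values: 1, 12 (2 points).
  x = 5: rhs = 9, matching y values: 3, 10 (2 points).
  x = 6: rhs = 8, matching y values: none (0 points).
  x = 7: rhs = 4, matching y values: 2, 11 (2 points).
  x = 8: rhs = 3, matching y values: 4, 9 (2 points).
  x = 9: rhs = 11, matching y values: none (0 points).
  x = 10: rhs = 8, matching y values: none (0 points).
  x = 11: rhs = 0, matching y values: 0 (1 points).
  x = 12: rhs = 6, matching y values: none (0 points).
Total affine count: 13.
Full point count |E(F_13)| = 13 + 1 = 14.
Hasse bound: |14 − (13+1)| = |0| = 0 ≤ 2√13 ≈ 7.2111 ✓.


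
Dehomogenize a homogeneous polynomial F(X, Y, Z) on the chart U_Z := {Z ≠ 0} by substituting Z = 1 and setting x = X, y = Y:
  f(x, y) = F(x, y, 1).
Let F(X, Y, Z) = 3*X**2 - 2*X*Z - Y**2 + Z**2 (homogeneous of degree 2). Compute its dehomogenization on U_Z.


f(x, y) = 3*x**2 - 2*x - y**2 + 1

On U_Z we set Z = 1. Each monomial c·X^i·Y^j·Z^k in F becomes c·x^i·y^j·1^k = c·x^i·y^j.
Substituting Z = 1: F(X, Y, 1) = 3*x**2 - 2*x - y**2 + 1.
Note: deg(f) ≤ deg(F) = 2; strict inequality happens when F is divisible by Z (lost terms).


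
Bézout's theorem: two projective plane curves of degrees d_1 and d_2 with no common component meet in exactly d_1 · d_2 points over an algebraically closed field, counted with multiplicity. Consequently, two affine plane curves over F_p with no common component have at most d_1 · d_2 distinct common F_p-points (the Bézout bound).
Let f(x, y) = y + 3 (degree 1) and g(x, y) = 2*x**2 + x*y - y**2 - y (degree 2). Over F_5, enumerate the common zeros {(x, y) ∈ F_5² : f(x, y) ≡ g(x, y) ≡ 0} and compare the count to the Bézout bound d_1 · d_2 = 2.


Common zeros: ∅; count = 0; Bézout bound = 2.

deg(f) = 1, deg(g) = 2, so Bézout bound = 2.
Scan x ∈ F_5. For each x, list the y ∈ F_5 with f(x, y) ≡ 0 and those with g(x, y) ≡ 0 (mod 5); the common zeros in that column are the intersection.
  x = 0: f ≡ 0 at y ∈ {2}; g ≡ 0 at y ∈ {0, 4}; common: ∅.
  x = 1: f ≡ 0 at y ∈ {2}; g ≡ 0 at y ∈ ∅; common: ∅.
  x = 2: f ≡ 0 at y ∈ {2}; g ≡ 0 at y ∈ ∅; common: ∅.
  x = 3: f ≡ 0 at y ∈ {2}; g ≡ 0 at y ∈ {3, 4}; common: ∅.
  x = 4: f ≡ 0 at y ∈ {2}; g ≡ 0 at y ∈ ∅; common: ∅.
Collecting: common zeros = ∅, so the count is 0.
Comparison with the Bézout bound: 0 ≤ 2 = deg(f)·deg(g), as expected for curves with no common component (the affine F_5-count falls short of the bound because intersections may lie at infinity, over extension fields, or carry multiplicity).


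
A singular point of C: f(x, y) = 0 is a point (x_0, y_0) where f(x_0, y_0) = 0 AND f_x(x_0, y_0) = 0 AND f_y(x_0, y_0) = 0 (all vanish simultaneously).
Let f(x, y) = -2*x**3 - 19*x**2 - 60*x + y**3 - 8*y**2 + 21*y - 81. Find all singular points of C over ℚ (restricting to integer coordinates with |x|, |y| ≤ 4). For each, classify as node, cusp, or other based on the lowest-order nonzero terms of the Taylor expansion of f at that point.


Singular points: {(-3, 3)}; classification: node.

Compute partial derivatives:
  f_x = -6*x**2 - 38*x - 60.
  f_y = 3*y**2 - 16*y + 21.
Scan x_0 ∈ {−4, ..., 4}. For each x_0, f_y(x_0, y) is a polynomial in y; find its integer roots y ∈ {−4, ..., 4}, then test f_x and f at those candidates.
  x = -4: f_y(-4, y) = 3*y**2 - 16*y + 21; vanishes at y ∈ {3}. (-4, 3): f_x = -4 ≠ 0.
  x = -3: f_y(-3, y) = 3*y**2 - 16*y + 21; vanishes at y ∈ {3}. (-3, 3): f_x = 0, f = 0 — SINGULAR.
  x = -2: f_y(-2, y) = 3*y**2 - 16*y + 21; vanishes at y ∈ {3}. (-2, 3): f_x = -8 ≠ 0.
  x = -1: f_y(-1, y) = 3*y**2 - 16*y + 21; vanishes at y ∈ {3}. (-1, 3): f_x = -28 ≠ 0.
  x = 0: f_y(0, y) = 3*y**2 - 16*y + 21; vanishes at y ∈ {3}. (0, 3): f_x = -60 ≠ 0.
  x = 1: f_y(1, y) = 3*y**2 - 16*y + 21; vanishes at y ∈ {3}. (1, 3): f_x = -104 ≠ 0.
  x = 2: f_y(2, y) = 3*y**2 - 16*y + 21; vanishes at y ∈ {3}. (2, 3): f_x = -160 ≠ 0.
  x = 3: f_y(3, y) = 3*y**2 - 16*y + 21; vanishes at y ∈ {3}. (3, 3): f_x = -228 ≠ 0.
  x = 4: f_y(4, y) = 3*y**2 - 16*y + 21; vanishes at y ∈ {3}. (4, 3): f_x = -308 ≠ 0.
Only singular point on the grid: (-3, 3).
Classify: substitute x = -3 + u, y = 3 + v and expand: f = -2*u**3 - u**2 + v**3 + v**2.
No constant or linear terms (consistent with a singular point). Quadratic part: -u**2 + v**2. Cubic part: -2*u**3 + v**3.
The quadratic part v**2 - u**2 = (v − u)(v + u) splits into two distinct linear factors, so there are two distinct tangent lines y − 3 = ±(x − -3) — this is a node (ordinary double point).
Classification: node.


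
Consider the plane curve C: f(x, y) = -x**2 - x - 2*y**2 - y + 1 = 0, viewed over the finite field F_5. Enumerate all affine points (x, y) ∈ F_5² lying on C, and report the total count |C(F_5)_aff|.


Affine F_5-points: {(0, 3), (0, 4), (2, 0), (2, 2), (4, 3), (4, 4)}; count = 6.

For each of the 25 pairs (x, y) ∈ F_5², evaluate f(x, y) mod 5. Record the zeros.
  x = 0: [0↦1, 1↦3, 2↦1, 3↦0, 4↦0]  zeros at y ∈ {3, 4}
  x = 1: [0↦4, 1↦1, 2↦4, 3↦3, 4↦3]  zeros at y ∈ ∅
  x = 2: [0↦0, 1↦2, 2↦0, 3↦4, 4↦4]  zeros at y ∈ {0, 2}
  x = 3: [0↦4, 1↦1, 2↦4, 3↦3, 4↦3]  zeros at y ∈ ∅
  x = 4: [0↦1, 1↦3, 2↦1, 3↦0, 4↦0]  zeros at y ∈ {3, 4}
Collecting zeros: affine points = {(0, 3), (0, 4), (2, 0), (2, 2), (4, 3), (4, 4)}.
Total count |C(F_5)_aff| = 6.


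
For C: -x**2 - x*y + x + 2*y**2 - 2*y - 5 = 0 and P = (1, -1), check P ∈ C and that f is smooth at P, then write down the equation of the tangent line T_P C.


Tangent line at P: -7*y - 7 = 0.

Step 1: f(1, -1) = 0, so P lies on C.
Step 2: partial derivatives
  f_x(x, y) = -2*x - y + 1, f_y(x, y) = -x + 4*y - 2.
  f_x(P) = 0, f_y(P) = -7 (gradient nonzero, so P is smooth).
Step 3: tangent line at P: 0·(x − 1) + -7·(y − -1) = 0.
Expanding: -7*y - 7 = 0.


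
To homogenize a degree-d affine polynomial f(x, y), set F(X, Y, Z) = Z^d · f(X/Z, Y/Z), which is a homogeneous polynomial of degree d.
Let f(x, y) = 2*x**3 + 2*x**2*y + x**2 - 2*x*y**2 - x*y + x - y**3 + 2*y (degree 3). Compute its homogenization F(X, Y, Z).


F(X, Y, Z) = 2*X**3 + 2*X**2*Y + X**2*Z - 2*X*Y**2 - X*Y*Z + X*Z**2 - Y**3 + 2*Y*Z**2

deg(f) = 3.
Substitute x = X/Z, y = Y/Z into f, then multiply by Z^3.
  monomial 2·x^3·y^0 ↦ 2·X^3·Y^0·Z^0.
  monomial 2·x^2·y^1 ↦ 2·X^2·Y^1·Z^0.
  monomial 1·x^2·y^0 ↦ 1·X^2·Y^0·Z^1.
  monomial -2·x^1·y^2 ↦ -2·X^1·Y^2·Z^0.
  monomial -1·x^1·y^1 ↦ -1·X^1·Y^1·Z^1.
  monomial 1·x^1·y^0 ↦ 1·X^1·Y^0·Z^2.
  monomial -1·x^0·y^3 ↦ -1·X^0·Y^3·Z^0.
  monomial 2·x^0·y^1 ↦ 2·X^0·Y^1·Z^2.
Collecting: F(X, Y, Z) = 2*X**3 + 2*X**2*Y + X**2*Z - 2*X*Y**2 - X*Y*Z + X*Z**2 - Y**3 + 2*Y*Z**2.


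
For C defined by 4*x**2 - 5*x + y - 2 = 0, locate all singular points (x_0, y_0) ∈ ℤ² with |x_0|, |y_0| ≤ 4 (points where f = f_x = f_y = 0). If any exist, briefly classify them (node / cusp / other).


No singular points in the scanned grid; C is smooth there.

Compute partial derivatives:
  f_x = 8*x - 5.
  f_y = 1.
f_y = 1 is a nonzero constant, so f_y never vanishes: no point (x, y) can satisfy f = f_x = f_y = 0. In particular no (x, y) ∈ {−4, ..., 4}² is singular; the curve is smooth.


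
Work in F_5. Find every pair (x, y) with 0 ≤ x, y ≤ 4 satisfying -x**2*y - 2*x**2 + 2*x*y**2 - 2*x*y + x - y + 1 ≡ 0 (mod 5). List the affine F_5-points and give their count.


Affine F_5-points: {(0, 1), (1, 0), (1, 2), (2, 0), (2, 1), (4, 2), (4, 3)}; count = 7.

For each of the 25 pairs (x, y) ∈ F_5², evaluate f(x, y) mod 5. Record the zeros.
  x = 0: [0↦1, 1↦0, 2↦4, 3↦3, 4↦2]  zeros at y ∈ {1}
  x = 1: [0↦0, 1↦3, 2↦0, 3↦1, 4↦1]  zeros at y ∈ {0, 2}
  x = 2: [0↦0, 1↦0, 2↦3, 3↦4, 4↦3]  zeros at y ∈ {0, 1}
  x = 3: [0↦1, 1↦1, 2↦3, 3↦2, 4↦3]  zeros at y ∈ ∅
  x = 4: [0↦3, 1↦1, 2↦0, 3↦0, 4↦1]  zeros at y ∈ {2, 3}
Collecting zeros: affine points = {(0, 1), (1, 0), (1, 2), (2, 0), (2, 1), (4, 2), (4, 3)}.
Total count |C(F_5)_aff| = 7.


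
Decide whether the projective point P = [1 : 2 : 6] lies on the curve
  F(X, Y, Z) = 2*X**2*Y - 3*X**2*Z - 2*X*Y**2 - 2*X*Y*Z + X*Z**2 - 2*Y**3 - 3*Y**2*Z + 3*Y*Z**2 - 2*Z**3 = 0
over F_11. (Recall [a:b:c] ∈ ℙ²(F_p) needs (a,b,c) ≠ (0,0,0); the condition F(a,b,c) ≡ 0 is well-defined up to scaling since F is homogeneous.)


F(1,2,6) ≡ 5 (mod 11); P is NOT on the curve.

Evaluate F(1, 2, 6) term-by-term (mod 11).
  2*X**2*Y ↦ 2·1·2·1 = 4
  -3*X**2*Z ↦ -3·1·1·6 = -18
  -2*X*Y**2 ↦ -2·1·4·1 = -8
  -2*X*Y*Z ↦ -2·1·2·6 = -24
  X*Z**2 ↦ 1·1·1·36 = 36
  -2*Y**3 ↦ -2·1·8·1 = -16
  -3*Y**2*Z ↦ -3·1·4·6 = -72
  3*Y*Z**2 ↦ 3·1·2·36 = 216
  -2*Z**3 ↦ -2·1·1·216 = -432
Sum: F(1, 2, 6) = (4) + (-18) + (-8) + (-24) + (36) + (-16) + (-72) + (216) + (-432) = -314.
Reducing mod 11: -314 ≡ 5 (mod 11).
Since F(a, b, c) ≡ 5 ≠ 0 (mod 11), P does NOT lie on the curve.


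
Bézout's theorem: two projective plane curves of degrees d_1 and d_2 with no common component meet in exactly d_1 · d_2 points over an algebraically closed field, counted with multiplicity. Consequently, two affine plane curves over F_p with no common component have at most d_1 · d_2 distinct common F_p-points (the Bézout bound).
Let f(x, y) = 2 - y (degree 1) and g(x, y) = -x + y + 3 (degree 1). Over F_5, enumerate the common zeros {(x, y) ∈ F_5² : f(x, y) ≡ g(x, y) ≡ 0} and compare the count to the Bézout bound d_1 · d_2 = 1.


Common zeros: {(0, 2)}; count = 1; Bézout bound = 1.

deg(f) = 1, deg(g) = 1, so Bézout bound = 1.
Scan x ∈ F_5. For each x, list the y ∈ F_5 with f(x, y) ≡ 0 and those with g(x, y) ≡ 0 (mod 5); the common zeros in that column are the intersection.
  x = 0: f ≡ 0 at y ∈ {2}; g ≡ 0 at y ∈ {2}; common: {2}.
  x = 1: f ≡ 0 at y ∈ {2}; g ≡ 0 at y ∈ {3}; common: ∅.
  x = 2: f ≡ 0 at y ∈ {2}; g ≡ 0 at y ∈ {4}; common: ∅.
  x = 3: f ≡ 0 at y ∈ {2}; g ≡ 0 at y ∈ {0}; common: ∅.
  x = 4: f ≡ 0 at y ∈ {2}; g ≡ 0 at y ∈ {1}; common: ∅.
Collecting: common zeros = {(0, 2)}, so the count is 1.
Comparison with the Bézout bound: 1 ≤ 1 = deg(f)·deg(g), as expected for curves with no common component (the bound is attained).


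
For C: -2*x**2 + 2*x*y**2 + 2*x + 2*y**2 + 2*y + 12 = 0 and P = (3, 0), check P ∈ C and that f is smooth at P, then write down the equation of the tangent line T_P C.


Tangent line at P: -10*x + 2*y + 30 = 0.

Step 1: f(3, 0) = 0, so P lies on C.
Step 2: partial derivatives
  f_x(x, y) = -4*x + 2*y**2 + 2, f_y(x, y) = 4*x*y + 4*y + 2.
  f_x(P) = -10, f_y(P) = 2 (gradient nonzero, so P is smooth).
Step 3: tangent line at P: -10·(x − 3) + 2·(y − 0) = 0.
Expanding: -10*x + 2*y + 30 = 0.


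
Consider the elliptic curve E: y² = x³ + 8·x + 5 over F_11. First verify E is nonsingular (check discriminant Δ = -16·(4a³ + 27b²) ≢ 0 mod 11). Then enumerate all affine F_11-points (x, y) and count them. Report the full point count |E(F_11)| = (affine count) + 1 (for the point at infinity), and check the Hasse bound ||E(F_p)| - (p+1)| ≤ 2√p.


Affine points = {(0, 4), (0, 7), (1, 5), (1, 6), (3, 1), (3, 10), (5, 4), (5, 7), (6, 4), (6, 7), (8, 3), (8, 8), (9, 5), (9, 6)}; affine count = 14; |E(F_11)| = 15.

Discriminant check: Δ ∝ 4a³ + 27b² = 4·8³ + 27·5² = 4·512 + 27·25 ≡ 6 (mod 11). Nonzero ⇒ E is nonsingular.
For each x ∈ F_11, compute rhs = x³ + 8·x + 5 mod 11, then count y ∈ F_11 with y² ≡ rhs.
  x = 0: rhs = 5, matching y values: 4, 7 (2 points).
  x = 1: rhs = 3, matching y values: 5, 6 (2 points).
  x = 2: rhs = 7, matching y values: none (0 points).
  x = 3: rhs = 1, matching y values: 1, 10 (2 points).
  x = 4: rhs = 2, matching y values: none (0 points).
  x = 5: rhs = 5, matching y values: 4, 7 (2 points).
  x = 6: rhs = 5, matching y values: 4, 7 (2 points).
  x = 7: rhs = 8, matching y values: none (0 points).
  x = 8: rhs = 9, matching y values: 3, 8 (2 points).
  x = 9: rhs = 3, matching y values: 5, 6 (2 points).
  x = 10: rhs = 7, matching y values: none (0 points).
Total affine count: 14.
Full point count |E(F_11)| = 14 + 1 = 15.
Hasse bound: |15 − (11+1)| = |3| = 3 ≤ 2√11 ≈ 6.6332 ✓.


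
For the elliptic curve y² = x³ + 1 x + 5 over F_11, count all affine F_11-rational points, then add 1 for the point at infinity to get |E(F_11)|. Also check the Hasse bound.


Affine points = {(0, 4), (0, 7), (2, 2), (2, 9), (5, 5), (5, 6), (7, 5), (7, 6), (10, 5), (10, 6)}; affine count = 10; |E(F_11)| = 11.

Discriminant check: Δ ∝ 4a³ + 27b² = 4·1³ + 27·5² = 4·1 + 27·25 ≡ 8 (mod 11). Nonzero ⇒ E is nonsingular.
For each x ∈ F_11, compute rhs = x³ + 1·x + 5 mod 11, then count y ∈ F_11 with y² ≡ rhs.
  x = 0: rhs = 5, matching y values: 4, 7 (2 points).
  x = 1: rhs = 7, matching y values: none (0 points).
  x = 2: rhs = 4, matching y values: 2, 9 (2 points).
  x = 3: rhs = 2, matching y values: none (0 points).
  x = 4: rhs = 7, matching y values: none (0 points).
  x = 5: rhs = 3, matching y values: 5, 6 (2 points).
  x = 6: rhs = 7, matching y values: none (0 points).
  x = 7: rhs = 3, matching y values: 5, 6 (2 points).
  x = 8: rhs = 8, matching y values: none (0 points).
  x = 9: rhs = 6, matching y values: none (0 points).
  x = 10: rhs = 3, matching y values: 5, 6 (2 points).
Total affine count: 10.
Full point count |E(F_11)| = 10 + 1 = 11.
Hasse bound: |11 − (11+1)| = |-1| = 1 ≤ 2√11 ≈ 6.6332 ✓.


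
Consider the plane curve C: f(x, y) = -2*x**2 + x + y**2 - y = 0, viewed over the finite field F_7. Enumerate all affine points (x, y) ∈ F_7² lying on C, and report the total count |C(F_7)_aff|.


Affine F_7-points: {(0, 0), (0, 1), (2, 3), (2, 5), (4, 0), (4, 1)}; count = 6.

For each of the 49 pairs (x, y) ∈ F_7², evaluate f(x, y) mod 7. Record the zeros.
  x = 0: [0↦0, 1↦0, 2↦2, 3↦6, 4↦5, 5↦6, 6↦2]  zeros at y ∈ {0, 1}
  x = 1: [0↦6, 1↦6, 2↦1, 3↦5, 4↦4, 5↦5, 6↦1]  zeros at y ∈ ∅
  x = 2: [0↦1, 1↦1, 2↦3, 3↦0, 4↦6, 5↦0, 6↦3]  zeros at y ∈ {3, 5}
  x = 3: [0↦6, 1↦6, 2↦1, 3↦5, 4↦4, 5↦5, 6↦1]  zeros at y ∈ ∅
  x = 4: [0↦0, 1↦0, 2↦2, 3↦6, 4↦5, 5↦6, 6↦2]  zeros at y ∈ {0, 1}
  x = 5: [0↦4, 1↦4, 2↦6, 3↦3, 4↦2, 5↦3, 6↦6]  zeros at y ∈ ∅
  x = 6: [0↦4, 1↦4, 2↦6, 3↦3, 4↦2, 5↦3, 6↦6]  zeros at y ∈ ∅
Collecting zeros: affine points = {(0, 0), (0, 1), (2, 3), (2, 5), (4, 0), (4, 1)}.
Total count |C(F_7)_aff| = 6.


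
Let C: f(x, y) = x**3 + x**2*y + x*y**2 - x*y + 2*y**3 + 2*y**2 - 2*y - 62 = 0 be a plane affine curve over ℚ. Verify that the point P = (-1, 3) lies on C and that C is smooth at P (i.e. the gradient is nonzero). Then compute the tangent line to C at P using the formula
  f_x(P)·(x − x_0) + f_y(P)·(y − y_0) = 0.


Tangent line at P: 3*x + 60*y - 177 = 0.

Step 1: f(-1, 3) = 0, so P lies on C.
Step 2: partial derivatives
  f_x(x, y) = 3*x**2 + 2*x*y + y**2 - y, f_y(x, y) = x**2 + 2*x*y - x + 6*y**2 + 4*y - 2.
  f_x(P) = 3, f_y(P) = 60 (gradient nonzero, so P is smooth).
Step 3: tangent line at P: 3·(x − -1) + 60·(y − 3) = 0.
Expanding: 3*x + 60*y - 177 = 0.
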